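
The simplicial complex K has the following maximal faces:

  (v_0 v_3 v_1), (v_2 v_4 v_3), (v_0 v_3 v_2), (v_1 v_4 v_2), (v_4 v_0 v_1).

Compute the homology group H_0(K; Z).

We work with the vertex ordering v_0 < v_1 < v_2 < v_3 < v_4. The simplices of K, each written with vertices in increasing order, are:

  0-simplices (5): [v_0], [v_1], [v_2], [v_3], [v_4]
  1-simplices (10): [v_0,v_1], [v_0,v_2], [v_0,v_3], [v_0,v_4], [v_1,v_2], [v_1,v_3], [v_1,v_4], [v_2,v_3], [v_2,v_4], [v_3,v_4]
  2-simplices (5): [v_0,v_1,v_3], [v_0,v_1,v_4], [v_0,v_2,v_3], [v_1,v_2,v_4], [v_2,v_3,v_4]

giving chain groups C_0 ≅ Z^5, C_1 ≅ Z^10, C_2 ≅ Z^5.

Boundary ∂_1: C_1 → C_0 is given by ∂[p,q] = [q] − [p]. For instance
  ∂[v_2,v_4] = [v_4] − [v_2].
The 5×10 boundary matrix has rank 4 and Smith normal form diag(1,1,1,1).

The boundary map ∂_2: C_2 → C_1 maps a triangle to the signed sum of its edges. For instance
  ∂[v_0,v_1,v_3] = [v_1,v_3] − [v_0,v_3] + [v_0,v_1],
  ∂[v_2,v_3,v_4] = [v_3,v_4] − [v_2,v_4] + [v_2,v_3].
The 10×5 boundary matrix has rank 5 and Smith normal form diag(1,1,1,1,1).

Reading off H_k = ker ∂_k / im ∂_{k+1}:

  H_0: rank C_0 − rank ∂_1 = 5 − 4 = 1, and the invariant factors of ∂_1 are all 1, so H_0 ≅ Z.

H_0 ≅ Z.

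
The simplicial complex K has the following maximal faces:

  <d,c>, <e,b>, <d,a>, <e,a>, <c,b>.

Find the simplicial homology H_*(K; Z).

H_0 ≅ Z,  H_1 ≅ Z.

Order the vertices as a < b < c < d < e. Listing each simplex with vertices in this order, K has dimension 1 with simplices:

  0-simplices (5): a, b, c, d, e
  1-simplices (5): ad, ae, bc, be, cd

so the chain groups are C_0 ≅ Z^5, C_1 ≅ Z^5.

∂_1: C_1 → C_0 sends each edge [p,q] (with p < q) to q − p.
The resulting 5×5 matrix has rank 4, and its Smith normal form has invariant factors (1,1,1,1).

Computing H_k = (kernel of ∂_k) / (image of ∂_{k+1}):

  H_0: rank C_0 − rank ∂_1 = 5 − 4 = 1, and the invariant factors of ∂_1 are all 1, so H_0 = Z.
  H_1: rank ker ∂_1 − rank ∂_2 = (5 − 4) − 0 = 1, and there is no ∂_2, so H_1 = Z.

As a check, the Euler characteristic is 5 − 5 = 0, which agrees with 1 − 1 = 0.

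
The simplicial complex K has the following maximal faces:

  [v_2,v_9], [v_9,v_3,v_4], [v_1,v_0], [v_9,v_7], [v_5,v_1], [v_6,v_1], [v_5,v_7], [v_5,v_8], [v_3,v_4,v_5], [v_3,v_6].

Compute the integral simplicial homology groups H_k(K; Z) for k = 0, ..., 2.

We work with the vertex ordering v_0 < v_1 < v_2 < v_3 < v_4 < v_5 < v_6 < v_7 < v_8 < v_9. The simplices of K, each written with vertices in increasing order, are:

  0-simplices (10): [v_0], [v_1], [v_2], [v_3], [v_4], [v_5], [v_6], [v_7], [v_8], [v_9]
  1-simplices (13): [v_0,v_1], [v_1,v_5], [v_1,v_6], [v_2,v_9], [v_3,v_4], [v_3,v_5], [v_3,v_6], [v_3,v_9], [v_4,v_5], [v_4,v_9], [v_5,v_7], [v_5,v_8], [v_7,v_9]
  2-simplices (2): [v_3,v_4,v_5], [v_3,v_4,v_9]

Hence C_0 ≅ Z^10, C_1 ≅ Z^13, C_2 ≅ Z^2.

∂_1: C_1 → C_0 is given by ∂[p,q] = [q] − [p].
As a 10×13 matrix over Z this has rank 9, with invariant factors (1,1,1,1,1,1,1,1,1).

∂_2: C_2 → C_1 maps a triangle to the signed sum of its edges. For instance
  ∂[v_3,v_4,v_5] = [v_4,v_5] − [v_3,v_5] + [v_3,v_4],
  ∂[v_3,v_4,v_9] = [v_4,v_9] − [v_3,v_9] + [v_3,v_4].
As a 13×2 matrix over Z this has rank 2, with invariant factors (1,1).

Reading off H_k = ker ∂_k / im ∂_{k+1}:

  H_0: rank C_0 − rank ∂_1 = 10 − 9 = 1, and the invariant factors of ∂_1 are all 1, so H_0 ≅ Z.
  H_1: rank ker ∂_1 − rank ∂_2 = (13 − 9) − 2 = 2, and the invariant factors of ∂_2 are all 1, so H_1 ≅ Z^2.
  H_2: rank ker ∂_2 − rank ∂_3 = (2 − 2) − 0 = 0, and there is no ∂_3, so H_2 ≅ 0.

As a check, the Euler characteristic is 10 − 13 + 2 = -1, which agrees with 1 − 2 + 0 = -1.

H_0 = Z,  H_1 = Z^2,  H_2 = 0.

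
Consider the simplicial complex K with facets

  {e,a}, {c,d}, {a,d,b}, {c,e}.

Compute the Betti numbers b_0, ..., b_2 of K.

b_0 = 1, b_1 = 1, b_2 = 0.

We work with the vertex ordering a < b < c < d < e. The simplices of K, each written with vertices in increasing order, are:

  0-simplices (5): a, b, c, d, e
  1-simplices (6): ab, ad, ae, bd, cd, ce
  2-simplices (1): abd

so the chain groups are C_0 ≅ Z^5, C_1 ≅ Z^6, C_2 ≅ Z^1.

Boundary ∂_1: C_1 → C_0 sends each edge [p,q] (with p < q) to q − p. For instance
  ∂ad = d − a.
This gives a 5×6 integer matrix of rank 4; reducing to Smith normal form yields diagonal entries (1,1,1,1).

Boundary ∂_2: C_2 → C_1 sends each 2-simplex [p,q,r] to [q,r] − [p,r] + [p,q]. For instance
  ∂abd = bd − ad + ab.
This gives a 6×1 integer matrix of rank 1; reducing to Smith normal form yields diagonal entries (1).

From H_k ≅ ker(∂_k) / im(∂_{k+1}) we obtain:

  H_0: rank C_0 − rank ∂_1 = 5 − 4 = 1, and the invariant factors of ∂_1 are all 1, so H_0 ≅ Z.
  H_1: rank ker ∂_1 − rank ∂_2 = (6 − 4) − 1 = 1, and the invariant factors of ∂_2 are all 1, so H_1 ≅ Z.
  H_2: rank ker ∂_2 − rank ∂_3 = (1 − 1) − 0 = 0, and there is no ∂_3, so H_2 ≅ 0.

As a check, the Euler characteristic is 5 − 6 + 1 = 0, which agrees with 1 − 1 + 0 = 0.

Hence the Betti numbers are b_0 = 1, b_1 = 1, b_2 = 0.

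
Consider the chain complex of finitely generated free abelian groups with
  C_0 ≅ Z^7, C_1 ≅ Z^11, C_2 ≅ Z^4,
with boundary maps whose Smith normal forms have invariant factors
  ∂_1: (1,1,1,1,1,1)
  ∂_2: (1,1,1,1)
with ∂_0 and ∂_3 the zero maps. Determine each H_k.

H_0: b_0 = 7 − 0 − 6 = 1; torsion from ∂_1 factors > 1: none. So H_0 = Z.
H_1: b_1 = 11 − 6 − 4 = 1; torsion from ∂_2 factors > 1: none. So H_1 = Z.
H_2: b_2 = 4 − 4 − 0 = 0; torsion from ∂_3 factors > 1: none. So H_2 = 0.

H_0 = Z,  H_1 = Z,  H_2 = 0.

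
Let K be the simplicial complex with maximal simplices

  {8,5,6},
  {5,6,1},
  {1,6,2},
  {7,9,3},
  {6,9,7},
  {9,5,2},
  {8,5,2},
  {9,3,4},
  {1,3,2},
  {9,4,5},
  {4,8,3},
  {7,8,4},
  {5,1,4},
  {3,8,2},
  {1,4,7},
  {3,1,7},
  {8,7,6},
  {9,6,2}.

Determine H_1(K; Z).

Fix the vertex order 1 < 2 < 3 < 4 < 5 < 6 < 7 < 8 < 9 and write every simplex with vertices in increasing order. Then dim K = 2 and the simplices of K are:

  0-simplices (9): [1], [2], [3], [4], [5], [6], [7], [8], [9]
  1-simplices (27): (27 of them)
  2-simplices (18): [1,2,3], [1,2,6], [1,3,7], [1,4,5], [1,4,7], [1,5,6], [2,3,8], [2,5,8], [2,5,9], [2,6,9], [3,4,8], [3,4,9], [3,7,9], [4,5,9], [4,7,8], [5,6,8], [6,7,8], [6,7,9]

so the chain groups are C_0 ≅ Z^9, C_1 ≅ Z^27, C_2 ≅ Z^18.

The boundary map ∂_1: C_1 → C_0 maps an edge to its endpoints' difference, ∂[p,q] = q − p. For instance
  ∂[2,9] = [9] − [2].
As a 9×27 matrix over Z this has rank 8, with invariant factors (1,1,1,1,1,1,1,1).

Boundary ∂_2: C_2 → C_1 maps a triangle to the signed sum of its edges. For instance
  ∂[2,5,8] = [5,8] − [2,8] + [2,5],
  ∂[2,3,8] = [3,8] − [2,8] + [2,3].
The 27×18 boundary matrix has rank 18 and Smith normal form diag(1,1,1,1,1,1,1,1,1,1,1,1,1,1,1,1,1,2).

Now H_k = ker ∂_k / im ∂_{k+1}, so:

  H_1: rank ker ∂_1 − rank ∂_2 = (27 − 8) − 18 = 1, and ∂_2 has invariant factor 2 > 1, so H_1 = Z ⊕ Z/2.

H_1 = Z ⊕ Z/2.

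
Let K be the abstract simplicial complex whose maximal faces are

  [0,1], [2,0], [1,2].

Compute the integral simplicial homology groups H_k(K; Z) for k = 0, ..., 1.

H_0 = Z,  H_1 = Z.

K has 3 vertices, 3 edges.
rank ∂_0 = 0, rank ∂_1 = 2 ⇒ b_0 = 3 − 0 − 2 = 1; all invariant factors of ∂_1 are 1 so no torsion. So H_0 ≅ Z.
rank ∂_1 = 2, rank ∂_2 = 0 ⇒ b_1 = 3 − 2 − 0 = 1. So H_1 ≅ Z.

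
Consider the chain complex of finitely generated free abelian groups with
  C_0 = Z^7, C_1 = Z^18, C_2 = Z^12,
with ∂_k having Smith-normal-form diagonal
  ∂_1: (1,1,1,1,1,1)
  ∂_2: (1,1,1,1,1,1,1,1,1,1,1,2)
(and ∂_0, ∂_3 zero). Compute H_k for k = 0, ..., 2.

H_0 ≅ Z,  H_1 ≅ Z/2Z,  H_2 = 0.

H_0: b_0 = 7 − 0 − 6 = 1; torsion from ∂_1 factors > 1: none. So H_0 ≅ Z.
H_1: b_1 = 18 − 6 − 12 = 0; torsion from ∂_2 factors > 1: [2]. So H_1 ≅ Z/2Z.
H_2: b_2 = 12 − 12 − 0 = 0; torsion from ∂_3 factors > 1: none. So H_2 ≅ 0.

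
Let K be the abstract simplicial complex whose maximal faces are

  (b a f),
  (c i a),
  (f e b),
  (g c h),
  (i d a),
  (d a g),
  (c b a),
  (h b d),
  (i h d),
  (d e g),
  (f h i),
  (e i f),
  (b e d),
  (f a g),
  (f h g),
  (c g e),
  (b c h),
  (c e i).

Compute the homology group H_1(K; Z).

H_1 = Z^2.

Take the total order a < b < c < d < e < f < g < h < i on the vertex set. Then K (dimension 2) consists of the simplices:

  0-simplices (9): a, b, c, d, e, f, g, h, i
  1-simplices (27): ab, ac, ad, af, ag, ai, bc, bd, be, bf, bh, ce, cg, ch, ci, de, dg, dh, di, ef, eg, ei, fg, fh, fi, gh, hi
  2-simplices (18): abc, abf, aci, adg, adi, afg, bch, bde, bdh, bef, ceg, cei, cgh, deg, dhi, efi, fgh, fhi

Hence C_0 ≅ Z^9, C_1 ≅ Z^27, C_2 ≅ Z^18.

The boundary map ∂_1: C_1 → C_0 is given by ∂[p,q] = [q] − [p]. For instance
  ∂dh = h − d.
The resulting 9×27 matrix has rank 8, and its Smith normal form has invariant factors (1,1,1,1,1,1,1,1).

Boundary ∂_2: C_2 → C_1 maps a triangle to the signed sum of its edges. For instance
  ∂ceg = eg − cg + ce,
  ∂bch = ch − bh + bc.
The resulting 27×18 matrix has rank 17, and its Smith normal form has invariant factors (1,1,1,1,1,1,1,1,1,1,1,1,1,1,1,1,1).

From H_k ≅ ker(∂_k) / im(∂_{k+1}) we obtain:

  H_1: rank ker ∂_1 − rank ∂_2 = (27 − 8) − 17 = 2, and the invariant factors of ∂_2 are all 1, so H_1 = Z^2.

(K is a triangulation of the torus T^2.)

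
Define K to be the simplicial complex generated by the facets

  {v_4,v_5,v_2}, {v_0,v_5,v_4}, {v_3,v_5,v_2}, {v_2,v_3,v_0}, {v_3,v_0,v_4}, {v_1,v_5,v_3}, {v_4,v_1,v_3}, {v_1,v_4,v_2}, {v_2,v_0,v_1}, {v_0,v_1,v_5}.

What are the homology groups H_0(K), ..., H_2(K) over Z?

H_0 ≅ Z,  H_1 ≅ Z/2,  H_2 = 0.

We work with the vertex ordering v_0 < v_1 < v_2 < v_3 < v_4 < v_5. The simplices of K, each written with vertices in increasing order, are:

  0-simplices (6): [v_0], [v_1], [v_2], [v_3], [v_4], [v_5]
  1-simplices (15): (15 of them)
  2-simplices (10): [v_0,v_1,v_2], [v_0,v_1,v_5], [v_0,v_2,v_3], [v_0,v_3,v_4], [v_0,v_4,v_5], [v_1,v_2,v_4], [v_1,v_3,v_4], [v_1,v_3,v_5], [v_2,v_3,v_5], [v_2,v_4,v_5]

Hence C_0 ≅ Z^6, C_1 ≅ Z^15, C_2 ≅ Z^10.

Boundary ∂_1: C_1 → C_0 sends each edge [p,q] (with p < q) to q − p. For instance
  ∂[v_3,v_5] = [v_5] − [v_3].
The 6×15 boundary matrix has rank 5 and Smith normal form diag(1,1,1,1,1).

The boundary map ∂_2: C_2 → C_1 acts by ∂[p,q,r] = [q,r] − [p,r] + [p,q]. For instance
  ∂[v_0,v_1,v_2] = [v_1,v_2] − [v_0,v_2] + [v_0,v_1],
  ∂[v_2,v_3,v_5] = [v_3,v_5] − [v_2,v_5] + [v_2,v_3].
This gives a 15×10 integer matrix of rank 10; reducing to Smith normal form yields diagonal entries (1,1,1,1,1,1,1,1,1,2).

Now H_k = ker ∂_k / im ∂_{k+1}, so:

  H_0: rank C_0 − rank ∂_1 = 6 − 5 = 1, and the invariant factors of ∂_1 are all 1, so H_0 = Z.
  H_1: rank ker ∂_1 − rank ∂_2 = (15 − 5) − 10 = 0, and ∂_2 has invariant factor 2 > 1, so H_1 = Z/2.
  H_2: rank ker ∂_2 − rank ∂_3 = (10 − 10) − 0 = 0, and there is no ∂_3, so H_2 = 0.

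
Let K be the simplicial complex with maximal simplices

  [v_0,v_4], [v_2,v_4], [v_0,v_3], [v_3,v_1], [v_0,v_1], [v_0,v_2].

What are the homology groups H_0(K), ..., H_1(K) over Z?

H_0 ≅ Z,  H_1 ≅ Z^2.

Fix the vertex order v_0 < v_1 < v_2 < v_3 < v_4 and write every simplex with vertices in increasing order. Then dim K = 1 and the simplices of K are:

  0-simplices (5): [v_0], [v_1], [v_2], [v_3], [v_4]
  1-simplices (6): [v_0,v_1], [v_0,v_2], [v_0,v_3], [v_0,v_4], [v_1,v_3], [v_2,v_4]

giving chain groups C_0 ≅ Z^5, C_1 ≅ Z^6.

∂_1: C_1 → C_0 maps an edge to its endpoints' difference, ∂[p,q] = q − p.
The resulting 5×6 matrix has rank 4, and its Smith normal form has invariant factors (1,1,1,1).

Computing H_k = (kernel of ∂_k) / (image of ∂_{k+1}):

  H_0: rank C_0 − rank ∂_1 = 5 − 4 = 1, and the invariant factors of ∂_1 are all 1, so H_0 = Z.
  H_1: rank ker ∂_1 − rank ∂_2 = (6 − 4) − 0 = 2, and there is no ∂_2, so H_1 = Z^2.

(K is a triangulation of a wedge of 2 circles.)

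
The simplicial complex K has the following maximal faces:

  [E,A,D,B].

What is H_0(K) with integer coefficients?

Fix the vertex order A < B < D < E and write every simplex with vertices in increasing order. Then dim K = 3 and the simplices of K are:

  0-simplices (4): A, B, D, E
  1-simplices (6): AB, AD, AE, BD, BE, DE
  2-simplices (4): ABD, ABE, ADE, BDE
  3-simplices (1): ABDE

so the chain groups are C_0 ≅ Z^4, C_1 ≅ Z^6, C_2 ≅ Z^4, C_3 ≅ Z^1.

The boundary map ∂_1: C_1 → C_0 sends each edge [p,q] (with p < q) to q − p.
The resulting 4×6 matrix has rank 3, and its Smith normal form has invariant factors (1,1,1).

Boundary ∂_2: C_2 → C_1 sends each 2-simplex [p,q,r] to [q,r] − [p,r] + [p,q]. For instance
  ∂BDE = DE − BE + BD,
  ∂ADE = DE − AE + AD.
This gives a 6×4 integer matrix of rank 3; reducing to Smith normal form yields diagonal entries (1,1,1).

Boundary ∂_3: C_3 → C_2 sends each 3-simplex σ to the alternating sum Σ_i (−1)^i (σ with its i-th vertex removed). For instance
  ∂ABDE = BDE − ADE + ABE − ABD.
This gives a 4×1 integer matrix of rank 1; reducing to Smith normal form yields diagonal entries (1).

Reading off H_k = ker ∂_k / im ∂_{k+1}:

  H_0: rank C_0 − rank ∂_1 = 4 − 3 = 1, and the invariant factors of ∂_1 are all 1, so H_0 = Z.

H_0 ≅ Z.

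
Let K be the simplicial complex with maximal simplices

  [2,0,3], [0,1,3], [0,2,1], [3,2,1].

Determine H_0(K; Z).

Fix the vertex order 0 < 1 < 2 < 3 and write every simplex with vertices in increasing order. Then dim K = 2 and the simplices of K are:

  0-simplices (4): [0], [1], [2], [3]
  1-simplices (6): [0,1], [0,2], [0,3], [1,2], [1,3], [2,3]
  2-simplices (4): [0,1,2], [0,1,3], [0,2,3], [1,2,3]

giving chain groups C_0 ≅ Z^4, C_1 ≅ Z^6, C_2 ≅ Z^4.

∂_1: C_1 → C_0 maps an edge to its endpoints' difference, ∂[p,q] = q − p.
The 4×6 boundary matrix has rank 3 and Smith normal form diag(1,1,1).

∂_2: C_2 → C_1 maps a triangle to the signed sum of its edges. For instance
  ∂[0,1,2] = [1,2] − [0,2] + [0,1],
  ∂[0,1,3] = [1,3] − [0,3] + [0,1].
This gives a 6×4 integer matrix of rank 3; reducing to Smith normal form yields diagonal entries (1,1,1).

Now H_k = ker ∂_k / im ∂_{k+1}, so:

  H_0: rank C_0 − rank ∂_1 = 4 − 3 = 1, and the invariant factors of ∂_1 are all 1, so H_0 = Z.

H_0 ≅ Z.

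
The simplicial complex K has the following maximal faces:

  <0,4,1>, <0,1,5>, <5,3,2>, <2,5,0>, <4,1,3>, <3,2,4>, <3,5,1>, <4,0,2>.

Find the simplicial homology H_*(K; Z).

H_0 = Z,  H_1 = 0,  H_2 = Z.

We work with the vertex ordering 0 < 1 < 2 < 3 < 4 < 5. The simplices of K, each written with vertices in increasing order, are:

  0-simplices (6): [0], [1], [2], [3], [4], [5]
  1-simplices (12): [0,1], [0,2], [0,4], [0,5], [1,3], [1,4], [1,5], [2,3], [2,4], [2,5], [3,4], [3,5]
  2-simplices (8): [0,1,4], [0,1,5], [0,2,4], [0,2,5], [1,3,4], [1,3,5], [2,3,4], [2,3,5]

giving chain groups C_0 ≅ Z^6, C_1 ≅ Z^12, C_2 ≅ Z^8.

The boundary map ∂_1: C_1 → C_0 is given by ∂[p,q] = [q] − [p].
As a 6×12 matrix over Z this has rank 5, with invariant factors (1,1,1,1,1).

Boundary ∂_2: C_2 → C_1 maps a triangle to the signed sum of its edges. For instance
  ∂[0,1,5] = [1,5] − [0,5] + [0,1],
  ∂[2,3,4] = [3,4] − [2,4] + [2,3].
As a 12×8 matrix over Z this has rank 7, with invariant factors (1,1,1,1,1,1,1).

Now H_k = ker ∂_k / im ∂_{k+1}, so:

  H_0: rank C_0 − rank ∂_1 = 6 − 5 = 1, and the invariant factors of ∂_1 are all 1, so H_0 ≅ Z.
  H_1: rank ker ∂_1 − rank ∂_2 = (12 − 5) − 7 = 0, and the invariant factors of ∂_2 are all 1, so H_1 ≅ 0.
  H_2: rank ker ∂_2 − rank ∂_3 = (8 − 7) − 0 = 1, and there is no ∂_3, so H_2 ≅ Z.

As a check, the Euler characteristic is 6 − 12 + 8 = 2, which agrees with 1 − 0 + 1 = 2.
(K is a triangulation of the 2-sphere S^2.)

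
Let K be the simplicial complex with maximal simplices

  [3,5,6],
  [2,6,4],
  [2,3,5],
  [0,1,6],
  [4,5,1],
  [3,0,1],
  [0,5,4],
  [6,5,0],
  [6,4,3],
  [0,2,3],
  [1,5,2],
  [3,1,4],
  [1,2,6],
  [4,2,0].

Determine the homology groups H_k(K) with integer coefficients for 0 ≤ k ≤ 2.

K has 7 vertices, 21 edges, 14 triangles.
rank ∂_0 = 0, rank ∂_1 = 6 ⇒ b_0 = 7 − 0 − 6 = 1; all invariant factors of ∂_1 are 1 so no torsion. So H_0 = Z.
rank ∂_1 = 6, rank ∂_2 = 13 ⇒ b_1 = 21 − 6 − 13 = 2; all invariant factors of ∂_2 are 1 so no torsion. So H_1 = Z^2.
rank ∂_2 = 13, rank ∂_3 = 0 ⇒ b_2 = 14 − 13 − 0 = 1. So H_2 = Z.

H_0 = Z,  H_1 = Z^2,  H_2 = Z.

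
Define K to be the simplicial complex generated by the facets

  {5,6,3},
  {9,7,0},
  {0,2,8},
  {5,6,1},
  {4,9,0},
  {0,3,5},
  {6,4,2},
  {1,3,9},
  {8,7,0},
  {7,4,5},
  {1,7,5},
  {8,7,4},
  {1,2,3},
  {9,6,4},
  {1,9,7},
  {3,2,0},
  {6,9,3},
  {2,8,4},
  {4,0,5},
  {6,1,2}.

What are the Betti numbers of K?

We work with the vertex ordering 0 < 1 < 2 < 3 < 4 < 5 < 6 < 7 < 8 < 9. The simplices of K, each written with vertices in increasing order, are:

  0-simplices (10): [0], [1], [2], [3], [4], [5], [6], [7], [8], [9]
  1-simplices (30): (30 of them)
  2-simplices (20): (20 of them)

giving chain groups C_0 ≅ Z^10, C_1 ≅ Z^30, C_2 ≅ Z^20.

∂_1: C_1 → C_0 is given by ∂[p,q] = [q] − [p]. For instance
  ∂[4,7] = [7] − [4].
The 10×30 boundary matrix has rank 9 and Smith normal form diag(1,1,1,1,1,1,1,1,1).

Boundary ∂_2: C_2 → C_1 acts by ∂[p,q,r] = [q,r] − [p,r] + [p,q]. For instance
  ∂[1,2,6] = [2,6] − [1,6] + [1,2],
  ∂[0,2,3] = [2,3] − [0,3] + [0,2].
The resulting 30×20 matrix has rank 20, and its Smith normal form has invariant factors (1,1,1,1,1,1,1,1,1,1,1,1,1,1,1,1,1,1,1,2).

Reading off H_k = ker ∂_k / im ∂_{k+1}:

  H_0: rank C_0 − rank ∂_1 = 10 − 9 = 1, and the invariant factors of ∂_1 are all 1, so H_0 ≅ Z.
  H_1: rank ker ∂_1 − rank ∂_2 = (30 − 9) − 20 = 1, and ∂_2 has invariant factor 2 > 1, so H_1 ≅ Z ⊕ Z/2Z.
  H_2: rank ker ∂_2 − rank ∂_3 = (20 − 20) − 0 = 0, and there is no ∂_3, so H_2 ≅ 0.

Hence the Betti numbers are b_0 = 1, b_1 = 1, b_2 = 0.

b_0 = 1, b_1 = 1, b_2 = 0.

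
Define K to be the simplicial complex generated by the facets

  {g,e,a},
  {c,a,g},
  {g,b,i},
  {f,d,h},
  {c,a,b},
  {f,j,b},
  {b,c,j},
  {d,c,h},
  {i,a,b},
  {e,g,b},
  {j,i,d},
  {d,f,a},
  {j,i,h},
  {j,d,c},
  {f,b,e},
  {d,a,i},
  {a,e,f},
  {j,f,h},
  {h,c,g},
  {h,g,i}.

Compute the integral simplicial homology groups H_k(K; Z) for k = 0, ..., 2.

Order the vertices as a < b < c < d < e < f < g < h < i < j. Listing each simplex with vertices in this order, K has dimension 2 with simplices:

  0-simplices (10): a, b, c, d, e, f, g, h, i, j
  1-simplices (30): ab, ac, ad, ae, af, ag, ai, bc, be, bf, bg, bi, bj, cd, cg, ch, cj, df, dh, di, dj, ef, eg, fh, fj, gh, gi, hi, hj, ij
  2-simplices (20): abc, abi, acg, adf, adi, aef, aeg, bcj, bef, beg, bfj, bgi, cdh, cdj, cgh, dfh, dij, fhj, ghi, hij

giving chain groups C_0 ≅ Z^10, C_1 ≅ Z^30, C_2 ≅ Z^20.

Boundary ∂_1: C_1 → C_0 maps an edge to its endpoints' difference, ∂[p,q] = q − p.
The 10×30 boundary matrix has rank 9 and Smith normal form diag(1,1,1,1,1,1,1,1,1).

∂_2: C_2 → C_1 sends each 2-simplex [p,q,r] to [q,r] − [p,r] + [p,q]. For instance
  ∂bcj = cj − bj + bc,
  ∂cdh = dh − ch + cd.
This gives a 30×20 integer matrix of rank 20; reducing to Smith normal form yields diagonal entries (1,1,1,1,1,1,1,1,1,1,1,1,1,1,1,1,1,1,1,2).

Computing H_k = (kernel of ∂_k) / (image of ∂_{k+1}):

  H_0: rank C_0 − rank ∂_1 = 10 − 9 = 1, and the invariant factors of ∂_1 are all 1, so H_0 = Z.
  H_1: rank ker ∂_1 − rank ∂_2 = (30 − 9) − 20 = 1, and ∂_2 has invariant factor 2 > 1, so H_1 = Z ⊕ Z/2Z.
  H_2: rank ker ∂_2 − rank ∂_3 = (20 − 20) − 0 = 0, and there is no ∂_3, so H_2 = 0.

As a check, the Euler characteristic is 10 − 30 + 20 = 0, which agrees with 1 − 1 + 0 = 0.
(K is a triangulation of the Klein bottle.)

H_0 ≅ Z,  H_1 ≅ Z ⊕ Z/2Z,  H_2 = 0.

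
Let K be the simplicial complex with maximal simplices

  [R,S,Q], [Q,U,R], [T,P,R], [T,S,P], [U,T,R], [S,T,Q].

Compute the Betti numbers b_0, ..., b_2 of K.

K has 6 vertices, 12 edges, 6 triangles.
rank ∂_0 = 0, rank ∂_1 = 5 ⇒ b_0 = 6 − 0 − 5 = 1; all invariant factors of ∂_1 are 1 so no torsion. So H_0 = Z.
rank ∂_1 = 5, rank ∂_2 = 6 ⇒ b_1 = 12 − 5 − 6 = 1; all invariant factors of ∂_2 are 1 so no torsion. So H_1 = Z.
rank ∂_2 = 6, rank ∂_3 = 0 ⇒ b_2 = 6 − 6 − 0 = 0. So H_2 = 0.

b_0 = 1, b_1 = 1, b_2 = 0.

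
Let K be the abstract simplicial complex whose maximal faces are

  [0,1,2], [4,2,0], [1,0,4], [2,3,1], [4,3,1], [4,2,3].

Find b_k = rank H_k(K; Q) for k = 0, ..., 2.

b_0 = 1, b_1 = 0, b_2 = 1.

Fix the vertex order 0 < 1 < 2 < 3 < 4 and write every simplex with vertices in increasing order. Then dim K = 2 and the simplices of K are:

  0-simplices (5): [0], [1], [2], [3], [4]
  1-simplices (9): [0,1], [0,2], [0,4], [1,2], [1,3], [1,4], [2,3], [2,4], [3,4]
  2-simplices (6): [0,1,2], [0,1,4], [0,2,4], [1,2,3], [1,3,4], [2,3,4]

Hence C_0 ≅ Z^5, C_1 ≅ Z^9, C_2 ≅ Z^6.

∂_1: C_1 → C_0 maps an edge to its endpoints' difference, ∂[p,q] = q − p. For instance
  ∂[0,4] = [4] − [0].
The resulting 5×9 matrix has rank 4, and its Smith normal form has invariant factors (1,1,1,1).

∂_2: C_2 → C_1 maps a triangle to the signed sum of its edges. For instance
  ∂[1,3,4] = [3,4] − [1,4] + [1,3],
  ∂[0,1,4] = [1,4] − [0,4] + [0,1].
This gives a 9×6 integer matrix of rank 5; reducing to Smith normal form yields diagonal entries (1,1,1,1,1).

Reading off H_k = ker ∂_k / im ∂_{k+1}:

  H_0: rank C_0 − rank ∂_1 = 5 − 4 = 1, and the invariant factors of ∂_1 are all 1, so H_0 = Z.
  H_1: rank ker ∂_1 − rank ∂_2 = (9 − 4) − 5 = 0, and the invariant factors of ∂_2 are all 1, so H_1 = 0.
  H_2: rank ker ∂_2 − rank ∂_3 = (6 − 5) − 0 = 1, and there is no ∂_3, so H_2 = Z.

Hence the Betti numbers are b_0 = 1, b_1 = 0, b_2 = 1.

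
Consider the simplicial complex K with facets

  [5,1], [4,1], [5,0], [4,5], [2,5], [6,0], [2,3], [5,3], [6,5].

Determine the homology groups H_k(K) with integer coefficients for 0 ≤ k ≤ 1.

K has 7 vertices, 9 edges.
rank ∂_0 = 0, rank ∂_1 = 6 ⇒ b_0 = 7 − 0 − 6 = 1; all invariant factors of ∂_1 are 1 so no torsion. So H_0 = Z.
rank ∂_1 = 6, rank ∂_2 = 0 ⇒ b_1 = 9 − 6 − 0 = 3. So H_1 = Z^3.

H_0 = Z,  H_1 = Z^3.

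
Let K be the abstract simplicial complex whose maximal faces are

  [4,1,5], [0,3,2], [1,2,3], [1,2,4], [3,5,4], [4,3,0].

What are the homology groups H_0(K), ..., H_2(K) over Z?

Fix the vertex order 0 < 1 < 2 < 3 < 4 < 5 and write every simplex with vertices in increasing order. Then dim K = 2 and the simplices of K are:

  0-simplices (6): [0], [1], [2], [3], [4], [5]
  1-simplices (12): [0,2], [0,3], [0,4], [1,2], [1,3], [1,4], [1,5], [2,3], [2,4], [3,4], [3,5], [4,5]
  2-simplices (6): [0,2,3], [0,3,4], [1,2,3], [1,2,4], [1,4,5], [3,4,5]

Hence C_0 ≅ Z^6, C_1 ≅ Z^12, C_2 ≅ Z^6.

∂_1: C_1 → C_0 is given by ∂[p,q] = [q] − [p]. For instance
  ∂[2,3] = [3] − [2].
The resulting 6×12 matrix has rank 5, and its Smith normal form has invariant factors (1,1,1,1,1).

Boundary ∂_2: C_2 → C_1 sends each 2-simplex [p,q,r] to [q,r] − [p,r] + [p,q]. For instance
  ∂[0,3,4] = [3,4] − [0,4] + [0,3],
  ∂[1,2,4] = [2,4] − [1,4] + [1,2].
The resulting 12×6 matrix has rank 6, and its Smith normal form has invariant factors (1,1,1,1,1,1).

Now H_k = ker ∂_k / im ∂_{k+1}, so:

  H_0: rank C_0 − rank ∂_1 = 6 − 5 = 1, and the invariant factors of ∂_1 are all 1, so H_0 = Z.
  H_1: rank ker ∂_1 − rank ∂_2 = (12 − 5) − 6 = 1, and the invariant factors of ∂_2 are all 1, so H_1 = Z.
  H_2: rank ker ∂_2 − rank ∂_3 = (6 − 6) − 0 = 0, and there is no ∂_3, so H_2 = 0.

As a check, the Euler characteristic is 6 − 12 + 6 = 0, which agrees with 1 − 1 + 0 = 0.

H_0 ≅ Z,  H_1 ≅ Z,  H_2 = 0.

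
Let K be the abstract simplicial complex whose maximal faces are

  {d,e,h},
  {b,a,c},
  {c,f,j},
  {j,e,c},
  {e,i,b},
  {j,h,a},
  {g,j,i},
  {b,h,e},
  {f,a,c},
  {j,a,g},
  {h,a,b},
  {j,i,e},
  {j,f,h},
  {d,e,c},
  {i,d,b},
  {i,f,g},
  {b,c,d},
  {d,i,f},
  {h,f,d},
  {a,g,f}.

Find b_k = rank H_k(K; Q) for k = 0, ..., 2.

We work with the vertex ordering a < b < c < d < e < f < g < h < i < j. The simplices of K, each written with vertices in increasing order, are:

  0-simplices (10): a, b, c, d, e, f, g, h, i, j
  1-simplices (30): ab, ac, af, ag, ah, aj, bc, bd, be, bh, bi, cd, ce, cf, cj, de, df, dh, di, eh, ei, ej, fg, fh, fi, fj, gi, gj, hj, ij
  2-simplices (20): abc, abh, acf, afg, agj, ahj, bcd, bdi, beh, bei, cde, cej, cfj, deh, dfh, dfi, eij, fgi, fhj, gij

Hence C_0 ≅ Z^10, C_1 ≅ Z^30, C_2 ≅ Z^20.

∂_1: C_1 → C_0 sends each edge [p,q] (with p < q) to q − p. For instance
  ∂fj = j − f.
The 10×30 boundary matrix has rank 9 and Smith normal form diag(1,1,1,1,1,1,1,1,1).

The boundary map ∂_2: C_2 → C_1 acts by ∂[p,q,r] = [q,r] − [p,r] + [p,q]. For instance
  ∂gij = ij − gj + gi,
  ∂ahj = hj − aj + ah.
The 30×20 boundary matrix has rank 20 and Smith normal form diag(1,1,1,1,1,1,1,1,1,1,1,1,1,1,1,1,1,1,1,2).

From H_k ≅ ker(∂_k) / im(∂_{k+1}) we obtain:

  H_0: rank C_0 − rank ∂_1 = 10 − 9 = 1, and the invariant factors of ∂_1 are all 1, so H_0 ≅ Z.
  H_1: rank ker ∂_1 − rank ∂_2 = (30 − 9) − 20 = 1, and ∂_2 has invariant factor 2 > 1, so H_1 ≅ Z × Z/2.
  H_2: rank ker ∂_2 − rank ∂_3 = (20 − 20) − 0 = 0, and there is no ∂_3, so H_2 ≅ 0.

Hence the Betti numbers are b_0 = 1, b_1 = 1, b_2 = 0.

b_0 = 1, b_1 = 1, b_2 = 0.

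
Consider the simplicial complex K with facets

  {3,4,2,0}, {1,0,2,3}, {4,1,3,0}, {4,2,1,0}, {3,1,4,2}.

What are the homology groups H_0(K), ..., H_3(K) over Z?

We work with the vertex ordering 0 < 1 < 2 < 3 < 4. The simplices of K, each written with vertices in increasing order, are:

  0-simplices (5): [0], [1], [2], [3], [4]
  1-simplices (10): [0,1], [0,2], [0,3], [0,4], [1,2], [1,3], [1,4], [2,3], [2,4], [3,4]
  2-simplices (10): [0,1,2], [0,1,3], [0,1,4], [0,2,3], [0,2,4], [0,3,4], [1,2,3], [1,2,4], [1,3,4], [2,3,4]
  3-simplices (5): [0,1,2,3], [0,1,2,4], [0,1,3,4], [0,2,3,4], [1,2,3,4]

giving chain groups C_0 ≅ Z^5, C_1 ≅ Z^10, C_2 ≅ Z^10, C_3 ≅ Z^5.

∂_1: C_1 → C_0 maps an edge to its endpoints' difference, ∂[p,q] = q − p.
As a 5×10 matrix over Z this has rank 4, with invariant factors (1,1,1,1).

The boundary map ∂_2: C_2 → C_1 maps a triangle to the signed sum of its edges. For instance
  ∂[0,3,4] = [3,4] − [0,4] + [0,3],
  ∂[1,2,3] = [2,3] − [1,3] + [1,2].
The resulting 10×10 matrix has rank 6, and its Smith normal form has invariant factors (1,1,1,1,1,1).

Boundary ∂_3: C_3 → C_2 sends each 3-simplex σ to the alternating sum Σ_i (−1)^i (σ with its i-th vertex removed). For instance
  ∂[0,2,3,4] = [2,3,4] − [0,3,4] + [0,2,4] − [0,2,3],
  ∂[1,2,3,4] = [2,3,4] − [1,3,4] + [1,2,4] − [1,2,3].
The resulting 10×5 matrix has rank 4, and its Smith normal form has invariant factors (1,1,1,1).

Now H_k = ker ∂_k / im ∂_{k+1}, so:

  H_0: rank C_0 − rank ∂_1 = 5 − 4 = 1, and the invariant factors of ∂_1 are all 1, so H_0 = Z.
  H_1: rank ker ∂_1 − rank ∂_2 = (10 − 4) − 6 = 0, and the invariant factors of ∂_2 are all 1, so H_1 = 0.
  H_2: rank ker ∂_2 − rank ∂_3 = (10 − 6) − 4 = 0, and the invariant factors of ∂_3 are all 1, so H_2 = 0.
  H_3: rank ker ∂_3 − rank ∂_4 = (5 − 4) − 0 = 1, and there is no ∂_4, so H_3 = Z.

(K is a triangulation of the 3-sphere S^3.)

H_0 ≅ Z,  H_1 = 0,  H_2 = 0,  H_3 ≅ Z.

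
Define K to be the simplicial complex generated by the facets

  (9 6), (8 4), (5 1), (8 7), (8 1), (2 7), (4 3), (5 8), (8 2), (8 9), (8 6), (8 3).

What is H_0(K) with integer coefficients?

H_0 ≅ Z.

We work with the vertex ordering 1 < 2 < 3 < 4 < 5 < 6 < 7 < 8 < 9. The simplices of K, each written with vertices in increasing order, are:

  0-simplices (9): [1], [2], [3], [4], [5], [6], [7], [8], [9]
  1-simplices (12): [1,5], [1,8], [2,7], [2,8], [3,4], [3,8], [4,8], [5,8], [6,8], [6,9], [7,8], [8,9]

so the chain groups are C_0 ≅ Z^9, C_1 ≅ Z^12.

Boundary ∂_1: C_1 → C_0 sends each edge [p,q] (with p < q) to q − p.
The resulting 9×12 matrix has rank 8, and its Smith normal form has invariant factors (1,1,1,1,1,1,1,1).

Now H_k = ker ∂_k / im ∂_{k+1}, so:

  H_0: rank C_0 − rank ∂_1 = 9 − 8 = 1, and the invariant factors of ∂_1 are all 1, so H_0 ≅ Z.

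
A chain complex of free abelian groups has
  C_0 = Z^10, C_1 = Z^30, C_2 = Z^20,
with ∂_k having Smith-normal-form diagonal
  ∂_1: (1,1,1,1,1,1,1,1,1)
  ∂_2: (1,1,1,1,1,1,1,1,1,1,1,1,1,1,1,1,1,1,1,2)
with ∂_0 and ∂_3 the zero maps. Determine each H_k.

H_0 ≅ Z,  H_1 ≅ Z ⊕ Z_2,  H_2 = 0.

H_0: b_0 = 10 − 0 − 9 = 1; torsion from ∂_1 factors > 1: none. So H_0 ≅ Z.
H_1: b_1 = 30 − 9 − 20 = 1; torsion from ∂_2 factors > 1: [2]. So H_1 ≅ Z ⊕ Z_2.
H_2: b_2 = 20 − 20 − 0 = 0; torsion from ∂_3 factors > 1: none. So H_2 ≅ 0.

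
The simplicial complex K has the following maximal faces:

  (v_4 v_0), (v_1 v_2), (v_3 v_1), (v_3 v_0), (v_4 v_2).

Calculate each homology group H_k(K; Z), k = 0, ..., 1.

H_0 = Z,  H_1 = Z.

Fix the vertex order v_0 < v_1 < v_2 < v_3 < v_4 and write every simplex with vertices in increasing order. Then dim K = 1 and the simplices of K are:

  0-simplices (5): [v_0], [v_1], [v_2], [v_3], [v_4]
  1-simplices (5): [v_0,v_3], [v_0,v_4], [v_1,v_2], [v_1,v_3], [v_2,v_4]

so the chain groups are C_0 ≅ Z^5, C_1 ≅ Z^5.

Boundary ∂_1: C_1 → C_0 maps an edge to its endpoints' difference, ∂[p,q] = q − p.
This gives a 5×5 integer matrix of rank 4; reducing to Smith normal form yields diagonal entries (1,1,1,1).

Computing H_k = (kernel of ∂_k) / (image of ∂_{k+1}):

  H_0: rank C_0 − rank ∂_1 = 5 − 4 = 1, and the invariant factors of ∂_1 are all 1, so H_0 ≅ Z.
  H_1: rank ker ∂_1 − rank ∂_2 = (5 − 4) − 0 = 1, and there is no ∂_2, so H_1 ≅ Z.

As a check, the Euler characteristic is 5 − 5 = 0, which agrees with 1 − 1 = 0.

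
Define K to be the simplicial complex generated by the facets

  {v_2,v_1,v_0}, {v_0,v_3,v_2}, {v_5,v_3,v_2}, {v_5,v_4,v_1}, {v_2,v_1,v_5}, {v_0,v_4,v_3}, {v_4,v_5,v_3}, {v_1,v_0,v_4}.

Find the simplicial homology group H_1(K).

H_1 = 0.

Fix the vertex order v_0 < v_1 < v_2 < v_3 < v_4 < v_5 and write every simplex with vertices in increasing order. Then dim K = 2 and the simplices of K are:

  0-simplices (6): [v_0], [v_1], [v_2], [v_3], [v_4], [v_5]
  1-simplices (12): [v_0,v_1], [v_0,v_2], [v_0,v_3], [v_0,v_4], [v_1,v_2], [v_1,v_4], [v_1,v_5], [v_2,v_3], [v_2,v_5], [v_3,v_4], [v_3,v_5], [v_4,v_5]
  2-simplices (8): [v_0,v_1,v_2], [v_0,v_1,v_4], [v_0,v_2,v_3], [v_0,v_3,v_4], [v_1,v_2,v_5], [v_1,v_4,v_5], [v_2,v_3,v_5], [v_3,v_4,v_5]

so the chain groups are C_0 ≅ Z^6, C_1 ≅ Z^12, C_2 ≅ Z^8.

∂_1: C_1 → C_0 sends each edge [p,q] (with p < q) to q − p.
The resulting 6×12 matrix has rank 5, and its Smith normal form has invariant factors (1,1,1,1,1).

Boundary ∂_2: C_2 → C_1 acts by ∂[p,q,r] = [q,r] − [p,r] + [p,q]. For instance
  ∂[v_0,v_1,v_2] = [v_1,v_2] − [v_0,v_2] + [v_0,v_1],
  ∂[v_3,v_4,v_5] = [v_4,v_5] − [v_3,v_5] + [v_3,v_4].
This gives a 12×8 integer matrix of rank 7; reducing to Smith normal form yields diagonal entries (1,1,1,1,1,1,1).

Now H_k = ker ∂_k / im ∂_{k+1}, so:

  H_1: rank ker ∂_1 − rank ∂_2 = (12 − 5) − 7 = 0, and the invariant factors of ∂_2 are all 1, so H_1 = 0.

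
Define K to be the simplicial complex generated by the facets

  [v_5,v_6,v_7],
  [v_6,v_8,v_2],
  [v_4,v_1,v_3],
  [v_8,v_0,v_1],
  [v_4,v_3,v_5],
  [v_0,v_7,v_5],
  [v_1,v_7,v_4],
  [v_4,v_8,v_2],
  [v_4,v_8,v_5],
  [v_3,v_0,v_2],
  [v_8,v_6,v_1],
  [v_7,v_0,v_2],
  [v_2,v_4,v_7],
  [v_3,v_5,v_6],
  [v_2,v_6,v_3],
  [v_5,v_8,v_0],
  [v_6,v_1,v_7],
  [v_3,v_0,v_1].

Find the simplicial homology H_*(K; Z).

We work with the vertex ordering v_0 < v_1 < v_2 < v_3 < v_4 < v_5 < v_6 < v_7 < v_8. The simplices of K, each written with vertices in increasing order, are:

  0-simplices (9): [v_0], [v_1], [v_2], [v_3], [v_4], [v_5], [v_6], [v_7], [v_8]
  1-simplices (27): (27 of them)
  2-simplices (18): (18 of them)

so the chain groups are C_0 ≅ Z^9, C_1 ≅ Z^27, C_2 ≅ Z^18.

The boundary map ∂_1: C_1 → C_0 maps an edge to its endpoints' difference, ∂[p,q] = q − p.
The 9×27 boundary matrix has rank 8 and Smith normal form diag(1,1,1,1,1,1,1,1).

The boundary map ∂_2: C_2 → C_1 sends each 2-simplex [p,q,r] to [q,r] − [p,r] + [p,q]. For instance
  ∂[v_0,v_5,v_7] = [v_5,v_7] − [v_0,v_7] + [v_0,v_5],
  ∂[v_0,v_5,v_8] = [v_5,v_8] − [v_0,v_8] + [v_0,v_5].
This gives a 27×18 integer matrix of rank 17; reducing to Smith normal form yields diagonal entries (1,1,1,1,1,1,1,1,1,1,1,1,1,1,1,1,1).

Reading off H_k = ker ∂_k / im ∂_{k+1}:

  H_0: rank C_0 − rank ∂_1 = 9 − 8 = 1, and the invariant factors of ∂_1 are all 1, so H_0 ≅ Z.
  H_1: rank ker ∂_1 − rank ∂_2 = (27 − 8) − 17 = 2, and the invariant factors of ∂_2 are all 1, so H_1 ≅ Z^2.
  H_2: rank ker ∂_2 − rank ∂_3 = (18 − 17) − 0 = 1, and there is no ∂_3, so H_2 ≅ Z.

(K is a triangulation of the torus T^2.)

H_0 = Z,  H_1 = Z^2,  H_2 = Z.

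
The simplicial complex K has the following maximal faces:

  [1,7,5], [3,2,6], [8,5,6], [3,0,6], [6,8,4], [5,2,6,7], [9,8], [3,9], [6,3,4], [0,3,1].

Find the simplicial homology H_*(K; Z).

H_0 ≅ Z,  H_1 ≅ Z^2,  H_2 = 0,  H_3 = 0.

Take the total order 0 < 1 < 2 < 3 < 4 < 5 < 6 < 7 < 8 < 9 on the vertex set. Then K (dimension 3) consists of the simplices:

  0-simplices (10): [0], [1], [2], [3], [4], [5], [6], [7], [8], [9]
  1-simplices (21): [0,1], [0,3], [0,6], [1,3], [1,5], [1,7], [2,3], [2,5], [2,6], [2,7], [3,4], [3,6], [3,9], [4,6], [4,8], [5,6], [5,7], [5,8], [6,7], [6,8], [8,9]
  2-simplices (11): [0,1,3], [0,3,6], [1,5,7], [2,3,6], [2,5,6], [2,5,7], [2,6,7], [3,4,6], [4,6,8], [5,6,7], [5,6,8]
  3-simplices (1): [2,5,6,7]

Hence C_0 ≅ Z^10, C_1 ≅ Z^21, C_2 ≅ Z^11, C_3 ≅ Z^1.

∂_1: C_1 → C_0 is given by ∂[p,q] = [q] − [p].
The 10×21 boundary matrix has rank 9 and Smith normal form diag(1,1,1,1,1,1,1,1,1).

Boundary ∂_2: C_2 → C_1 maps a triangle to the signed sum of its edges. For instance
  ∂[5,6,7] = [6,7] − [5,7] + [5,6],
  ∂[0,1,3] = [1,3] − [0,3] + [0,1].
The 21×11 boundary matrix has rank 10 and Smith normal form diag(1,1,1,1,1,1,1,1,1,1).

∂_3: C_3 → C_2 sends each 3-simplex σ to the alternating sum Σ_i (−1)^i (σ with its i-th vertex removed). For instance
  ∂[2,5,6,7] = [5,6,7] − [2,6,7] + [2,5,7] − [2,5,6].
As a 11×1 matrix over Z this has rank 1, with invariant factors (1).

Reading off H_k = ker ∂_k / im ∂_{k+1}:

  H_0: rank C_0 − rank ∂_1 = 10 − 9 = 1, and the invariant factors of ∂_1 are all 1, so H_0 = Z.
  H_1: rank ker ∂_1 − rank ∂_2 = (21 − 9) − 10 = 2, and the invariant factors of ∂_2 are all 1, so H_1 = Z^2.
  H_2: rank ker ∂_2 − rank ∂_3 = (11 − 10) − 1 = 0, and the invariant factors of ∂_3 are all 1, so H_2 = 0.
  H_3: rank ker ∂_3 − rank ∂_4 = (1 − 1) − 0 = 0, and there is no ∂_4, so H_3 = 0.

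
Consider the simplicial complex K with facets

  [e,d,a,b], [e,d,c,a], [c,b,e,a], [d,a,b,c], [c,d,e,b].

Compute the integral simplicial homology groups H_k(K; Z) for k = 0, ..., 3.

K has 5 vertices, 10 edges, 10 triangles, 5 3-simplices.
rank ∂_0 = 0, rank ∂_1 = 4 ⇒ b_0 = 5 − 0 − 4 = 1; all invariant factors of ∂_1 are 1 so no torsion. So H_0 = Z.
rank ∂_1 = 4, rank ∂_2 = 6 ⇒ b_1 = 10 − 4 − 6 = 0; all invariant factors of ∂_2 are 1 so no torsion. So H_1 = 0.
rank ∂_2 = 6, rank ∂_3 = 4 ⇒ b_2 = 10 − 6 − 4 = 0; all invariant factors of ∂_3 are 1 so no torsion. So H_2 = 0.
rank ∂_3 = 4, rank ∂_4 = 0 ⇒ b_3 = 5 − 4 − 0 = 1. So H_3 = Z.

H_0 ≅ Z,  H_1 = 0,  H_2 = 0,  H_3 ≅ Z.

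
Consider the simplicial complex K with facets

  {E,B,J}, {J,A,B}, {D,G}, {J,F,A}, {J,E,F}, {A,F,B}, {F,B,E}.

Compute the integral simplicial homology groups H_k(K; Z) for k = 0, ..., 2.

We work with the vertex ordering A < B < D < E < F < G < J. The simplices of K, each written with vertices in increasing order, are:

  0-simplices (7): A, B, D, E, F, G, J
  1-simplices (10): AB, AF, AJ, BE, BF, BJ, DG, EF, EJ, FJ
  2-simplices (6): ABF, ABJ, AFJ, BEF, BEJ, EFJ

so the chain groups are C_0 ≅ Z^7, C_1 ≅ Z^10, C_2 ≅ Z^6.

∂_1: C_1 → C_0 sends each edge [p,q] (with p < q) to q − p. For instance
  ∂AF = F − A.
The resulting 7×10 matrix has rank 5, and its Smith normal form has invariant factors (1,1,1,1,1).

∂_2: C_2 → C_1 acts by ∂[p,q,r] = [q,r] − [p,r] + [p,q]. For instance
  ∂ABF = BF − AF + AB,
  ∂ABJ = BJ − AJ + AB.
The 10×6 boundary matrix has rank 5 and Smith normal form diag(1,1,1,1,1).

Computing H_k = (kernel of ∂_k) / (image of ∂_{k+1}):

  H_0: rank C_0 − rank ∂_1 = 7 − 5 = 2, and the invariant factors of ∂_1 are all 1, so H_0 ≅ Z^2.
  H_1: rank ker ∂_1 − rank ∂_2 = (10 − 5) − 5 = 0, and the invariant factors of ∂_2 are all 1, so H_1 ≅ 0.
  H_2: rank ker ∂_2 − rank ∂_3 = (6 − 5) − 0 = 1, and there is no ∂_3, so H_2 ≅ Z.

H_0 = Z^2,  H_1 = 0,  H_2 = Z.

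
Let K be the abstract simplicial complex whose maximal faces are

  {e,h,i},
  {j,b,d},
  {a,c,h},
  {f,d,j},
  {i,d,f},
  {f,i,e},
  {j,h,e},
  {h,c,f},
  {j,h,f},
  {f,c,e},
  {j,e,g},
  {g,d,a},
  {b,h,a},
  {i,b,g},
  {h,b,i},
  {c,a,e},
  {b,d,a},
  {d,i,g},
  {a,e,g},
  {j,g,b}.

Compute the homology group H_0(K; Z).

Take the total order a < b < c < d < e < f < g < h < i < j on the vertex set. Then K (dimension 2) consists of the simplices:

  0-simplices (10): a, b, c, d, e, f, g, h, i, j
  1-simplices (30): ab, ac, ad, ae, ag, ah, bd, bg, bh, bi, bj, ce, cf, ch, df, dg, di, dj, ef, eg, eh, ei, ej, fh, fi, fj, gi, gj, hi, hj
  2-simplices (20): abd, abh, ace, ach, adg, aeg, bdj, bgi, bgj, bhi, cef, cfh, dfi, dfj, dgi, efi, egj, ehi, ehj, fhj

so the chain groups are C_0 ≅ Z^10, C_1 ≅ Z^30, C_2 ≅ Z^20.

The boundary map ∂_1: C_1 → C_0 sends each edge [p,q] (with p < q) to q − p. For instance
  ∂dj = j − d.
As a 10×30 matrix over Z this has rank 9, with invariant factors (1,1,1,1,1,1,1,1,1).

The boundary map ∂_2: C_2 → C_1 acts by ∂[p,q,r] = [q,r] − [p,r] + [p,q]. For instance
  ∂bhi = hi − bi + bh,
  ∂ehj = hj − ej + eh.
The resulting 30×20 matrix has rank 20, and its Smith normal form has invariant factors (1,1,1,1,1,1,1,1,1,1,1,1,1,1,1,1,1,1,1,2).

Computing H_k = (kernel of ∂_k) / (image of ∂_{k+1}):

  H_0: rank C_0 − rank ∂_1 = 10 − 9 = 1, and the invariant factors of ∂_1 are all 1, so H_0 = Z.

(K is a triangulation of the Klein bottle.)

H_0 ≅ Z.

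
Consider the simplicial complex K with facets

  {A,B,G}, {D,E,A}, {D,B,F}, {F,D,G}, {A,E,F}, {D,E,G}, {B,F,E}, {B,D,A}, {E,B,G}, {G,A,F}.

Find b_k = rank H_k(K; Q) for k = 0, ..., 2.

We work with the vertex ordering A < B < D < E < F < G. The simplices of K, each written with vertices in increasing order, are:

  0-simplices (6): A, B, D, E, F, G
  1-simplices (15): AB, AD, AE, AF, AG, BD, BE, BF, BG, DE, DF, DG, EF, EG, FG
  2-simplices (10): ABD, ABG, ADE, AEF, AFG, BDF, BEF, BEG, DEG, DFG

giving chain groups C_0 ≅ Z^6, C_1 ≅ Z^15, C_2 ≅ Z^10.

∂_1: C_1 → C_0 maps an edge to its endpoints' difference, ∂[p,q] = q − p. For instance
  ∂EG = G − E.
As a 6×15 matrix over Z this has rank 5, with invariant factors (1,1,1,1,1).

The boundary map ∂_2: C_2 → C_1 maps a triangle to the signed sum of its edges. For instance
  ∂ADE = DE − AE + AD,
  ∂DFG = FG − DG + DF.
As a 15×10 matrix over Z this has rank 10, with invariant factors (1,1,1,1,1,1,1,1,1,2).

Now H_k = ker ∂_k / im ∂_{k+1}, so:

  H_0: rank C_0 − rank ∂_1 = 6 − 5 = 1, and the invariant factors of ∂_1 are all 1, so H_0 ≅ Z.
  H_1: rank ker ∂_1 − rank ∂_2 = (15 − 5) − 10 = 0, and ∂_2 has invariant factor 2 > 1, so H_1 ≅ Z_2.
  H_2: rank ker ∂_2 − rank ∂_3 = (10 − 10) − 0 = 0, and there is no ∂_3, so H_2 ≅ 0.

Hence the Betti numbers are b_0 = 1, b_1 = 0, b_2 = 0.

b_0 = 1, b_1 = 0, b_2 = 0.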